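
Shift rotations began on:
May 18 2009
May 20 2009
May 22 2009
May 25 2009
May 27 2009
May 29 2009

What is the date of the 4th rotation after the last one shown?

Jun 8 2009

Gaps: 2, 2, 3, 2, 2 days — not constant, but cyclic with period 3.
The events fall on every Monday, Wednesday and Friday.
The following Monday is Jun 1 2009.
Next Wednesday: Jun 3 2009.
Next Friday: Jun 5 2009.
The following Monday is Jun 8 2009.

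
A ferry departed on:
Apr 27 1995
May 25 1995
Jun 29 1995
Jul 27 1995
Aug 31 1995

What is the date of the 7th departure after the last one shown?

All Thursdays; the gaps (28, 35, 28, 35) vary with month length.
This is the last Thursday of each month.
Last Thursday of September 1995: Sep 28 1995.
Last Thursday of October 1995: Oct 26 1995.
Last Thursday of November 1995: Nov 30 1995.
Last Thursday of December 1995: Dec 28 1995.
Last Thursday of January 1996: Jan 25 1996.
February 1996 ends with Thursday Feb 29 1996.
March 1996 ends with Thursday Mar 28 1996.

Mar 28 1996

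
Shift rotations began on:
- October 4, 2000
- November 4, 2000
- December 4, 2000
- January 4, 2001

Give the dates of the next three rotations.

February 4, 2001; March 4, 2001; April 4, 2001

Gaps: 31, 30, 31 days — not constant. Every event is on the 4th of the month.
Pattern: the 4th of each month.
February 2001: February 4, 2001.
Next: March 2001 → March 4, 2001.
April 2001: April 4, 2001.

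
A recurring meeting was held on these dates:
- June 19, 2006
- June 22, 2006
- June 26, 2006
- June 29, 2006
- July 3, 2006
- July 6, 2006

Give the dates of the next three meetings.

Gaps: 3, 4, 3, 4, 3 days — not constant, but cyclic with period 2.
The events fall on every Monday and Thursday.
The following Monday is July 10, 2006.
Next Thursday: July 13, 2006.
Next Monday: July 17, 2006.

July 10, 2006; July 13, 2006; July 17, 2006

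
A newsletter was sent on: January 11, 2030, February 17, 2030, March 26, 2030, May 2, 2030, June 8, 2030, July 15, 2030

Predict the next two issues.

Gaps between consecutive events: 37, 37, 37, 37, 37 days — a constant 37-day interval.
July 15, 2030 + 37 days = August 21, 2030.
August 21, 2030 + 37 days = September 27, 2030.

August 21, 2030; September 27, 2030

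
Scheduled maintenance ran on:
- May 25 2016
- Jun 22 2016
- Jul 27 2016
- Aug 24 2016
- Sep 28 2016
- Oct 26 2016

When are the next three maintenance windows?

Nov 23 2016, Dec 28 2016, Jan 25 2017

Gaps: 28, 35, 28, 35, 28 days — a mix of 28 and 35. Every date is a Wednesday.
Each is the 4th Wednesday of its month.
4th Wednesday of November 2016: Nov 23 2016.
4th Wednesday of December 2016: Dec 28 2016.
January 2017 — 4th Wednesday is Jan 25 2017.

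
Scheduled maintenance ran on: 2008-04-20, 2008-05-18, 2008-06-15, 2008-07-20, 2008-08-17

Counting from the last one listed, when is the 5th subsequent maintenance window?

All dates are Sundays, 28, 28, 35, 28 days apart.
Specifically, the 3rd Sunday of each month.
3rd Sunday of September 2008: 2008-09-21.
3rd Sunday of October 2008: 2008-10-19.
3rd Sunday of November 2008: 2008-11-16.
December 2008 — 3rd Sunday is 2008-12-21.
3rd Sunday of January 2009: 2009-01-18.

2009-01-18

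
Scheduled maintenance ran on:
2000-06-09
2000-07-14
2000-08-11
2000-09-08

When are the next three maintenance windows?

Gaps: 35, 28, 28 days — a mix of 28 and 35. Every date is a Friday.
Each is the 2nd Friday of its month.
2nd Friday of October 2000: 2000-10-13.
2nd Friday of November 2000: 2000-11-10.
2nd Friday of December 2000: 2000-12-08.

2000-10-13, 2000-11-10, 2000-12-08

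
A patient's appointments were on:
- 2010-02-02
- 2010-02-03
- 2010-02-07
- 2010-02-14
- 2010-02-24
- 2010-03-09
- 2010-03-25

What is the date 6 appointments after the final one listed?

Gaps: 1, 4, 7, 10, 13, 16 days — each gap is 3 larger than the previous one.
Next gap: 19 days. 2010-03-25 + 19 days = 2010-04-13.
Next gap: 22 days. 2010-04-13 + 22 days = 2010-05-05.
Next gap: 25 days. 2010-05-05 + 25 days = 2010-05-30.
Next gap: 28 days. 2010-05-30 + 28 days = 2010-06-27.
Next gap: 31 days. 2010-06-27 + 31 days = 2010-07-28.
Next gap: 34 days. 2010-07-28 + 34 days = 2010-08-31.

2010-08-31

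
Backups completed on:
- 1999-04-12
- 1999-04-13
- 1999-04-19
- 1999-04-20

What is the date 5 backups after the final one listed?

1999-05-10

The gap pattern 1, 6, 1 repeats every 2 events.
These are the Mondays and Tuesdays of each week.
The following Monday is 1999-04-26.
Next Tuesday: 1999-04-27.
Next Monday: 1999-05-03.
The following Tuesday is 1999-05-04.
Next Monday: 1999-05-10.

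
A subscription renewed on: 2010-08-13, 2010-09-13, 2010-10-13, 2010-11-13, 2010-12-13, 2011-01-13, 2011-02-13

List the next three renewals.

2011-03-13, 2011-04-13, 2011-05-13

The day-of-month is always 13 (31, 30, 31, 30, 31, 31 days between events).
So this recurs on the 13th of each month.
Next: March 2011 → 2011-03-13.
April 2011: 2011-04-13.
May 2011: 2011-05-13.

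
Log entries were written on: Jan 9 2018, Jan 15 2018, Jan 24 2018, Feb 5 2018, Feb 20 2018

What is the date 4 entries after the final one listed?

May 21 2018

Gaps: 6, 9, 12, 15 days — each gap is 3 larger than the previous one.
Next gap: 18 days. Feb 20 2018 + 18 days = Mar 10 2018.
Next gap: 21 days. Mar 10 2018 + 21 days = Mar 31 2018.
Next gap: 24 days. Mar 31 2018 + 24 days = Apr 24 2018.
Next gap: 27 days. Apr 24 2018 + 27 days = May 21 2018.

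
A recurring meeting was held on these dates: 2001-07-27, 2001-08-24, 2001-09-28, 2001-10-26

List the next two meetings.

All dates are Fridays, 28, 35, 28 days apart.
Specifically, the 4th Friday of each month.
November 2001 — 4th Friday is 2001-11-23.
4th Friday of December 2001: 2001-12-28.

2001-11-23, 2001-12-28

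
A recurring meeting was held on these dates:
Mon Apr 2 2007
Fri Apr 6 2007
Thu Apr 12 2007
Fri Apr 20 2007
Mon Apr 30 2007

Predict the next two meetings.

Gaps: 4, 6, 8, 10 days — each gap is 2 larger than the previous one.
Next gap: 12 days. Mon Apr 30 2007 + 12 days = Sat May 12 2007.
Next gap: 14 days. Sat May 12 2007 + 14 days = Sat May 26 2007.

Sat May 12 2007, Sat May 26 2007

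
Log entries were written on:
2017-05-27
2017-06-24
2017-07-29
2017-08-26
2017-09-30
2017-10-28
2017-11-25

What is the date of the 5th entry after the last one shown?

2018-04-28

These are Saturdays with 28, 35, 28, 35, 28, 28-day gaps.
Each is the final Saturday of its month — 2017-07-29 is past the 28th, so '4th Saturday' doesn't fit.
Last Saturday of December 2017: 2017-12-30.
Last Saturday of January 2018: 2018-01-27.
Last Saturday of February 2018: 2018-02-24.
March 2018 ends with Saturday 2018-03-31.
April 2018 ends with Saturday 2018-04-28.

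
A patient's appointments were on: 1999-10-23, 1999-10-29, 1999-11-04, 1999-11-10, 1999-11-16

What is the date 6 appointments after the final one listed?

1999-12-22

Gaps between consecutive events: 6, 6, 6, 6 days — a constant 6-day interval.
1999-11-16 + 6 days = 1999-11-22.
1999-11-22 + 6 days = 1999-11-28.
1999-11-28 + 6 days = 1999-12-04.
1999-12-04 + 6 days = 1999-12-10.
1999-12-10 + 6 days = 1999-12-16.
1999-12-16 + 6 days = 1999-12-22.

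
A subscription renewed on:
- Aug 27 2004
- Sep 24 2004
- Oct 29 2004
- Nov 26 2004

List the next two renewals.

Dec 31 2004, Jan 28 2005

All Fridays; the gaps (28, 35, 28) vary with month length.
This is the last Friday of each month.
December 2004 ends with Friday Dec 31 2004.
January 2005 ends with Friday Jan 28 2005.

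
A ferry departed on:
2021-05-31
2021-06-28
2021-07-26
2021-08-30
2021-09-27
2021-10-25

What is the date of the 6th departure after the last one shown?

2022-04-25

These are Mondays with 28, 28, 35, 28, 28-day gaps.
Each is the final Monday of its month — 2021-05-31 is past the 28th, so '4th Monday' doesn't fit.
Last Monday of November 2021: 2021-11-29.
December 2021 ends with Monday 2021-12-27.
Last Monday of January 2022: 2022-01-31.
February 2022 ends with Monday 2022-02-28.
Last Monday of March 2022: 2022-03-28.
Last Monday of April 2022: 2022-04-25.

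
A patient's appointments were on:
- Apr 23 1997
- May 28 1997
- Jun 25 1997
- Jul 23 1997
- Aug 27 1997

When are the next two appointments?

All dates are Wednesdays, 35, 28, 28, 35 days apart.
Specifically, the 4th Wednesday of each month.
September 1997 — 4th Wednesday is Sep 24 1997.
October 1997 — 4th Wednesday is Oct 22 1997.

Sep 24 1997, Oct 22 1997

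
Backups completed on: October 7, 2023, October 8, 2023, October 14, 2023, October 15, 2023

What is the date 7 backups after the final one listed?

Every event lands on a Saturday or Sunday (gaps cycle 1, 6, 1).
So the schedule is: every Saturday and Sunday.
Next Saturday: October 21, 2023.
Next Sunday: October 22, 2023.
Next Saturday: October 28, 2023.
Next Sunday: October 29, 2023.
Next Saturday: November 4, 2023.
The following Sunday is November 5, 2023.
The following Saturday is November 11, 2023.

November 11, 2023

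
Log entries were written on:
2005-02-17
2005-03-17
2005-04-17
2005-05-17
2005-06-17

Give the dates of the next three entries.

Each date is the 17th; the gaps (28, 31, 30, 31) track the month lengths.
The rule is the 17th of each month.
Next: July 2005 → 2005-07-17.
Next: August 2005 → 2005-08-17.
September 2005: 2005-09-17.

2005-07-17, 2005-08-17, 2005-09-17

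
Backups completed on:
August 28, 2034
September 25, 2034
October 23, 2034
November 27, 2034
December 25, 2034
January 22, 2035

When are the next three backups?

These are Mondays at 28- or 35-day spacing (28, 28, 35, 28, 28).
The pattern: 4th Monday of the month.
February 2035 — 4th Monday is February 26, 2035.
4th Monday of March 2035: March 26, 2035.
April 2035 — 4th Monday is April 23, 2035.

February 26, 2035; March 26, 2035; April 23, 2035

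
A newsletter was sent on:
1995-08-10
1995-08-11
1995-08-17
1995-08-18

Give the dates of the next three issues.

1995-08-24, 1995-08-25, 1995-08-31

The gap pattern 1, 6, 1 repeats every 2 events.
These are the Thursdays and Fridays of each week.
The following Thursday is 1995-08-24.
Next Friday: 1995-08-25.
The following Thursday is 1995-08-31.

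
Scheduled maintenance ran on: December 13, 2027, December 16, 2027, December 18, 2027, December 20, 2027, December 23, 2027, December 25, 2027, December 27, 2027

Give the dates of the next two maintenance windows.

December 30, 2027; January 1, 2028

Every event lands on a Monday or Thursday or Saturday (gaps cycle 3, 2, 2, 3, 2, 2).
So the schedule is: every Monday, Thursday and Saturday.
The following Thursday is December 30, 2027.
The following Saturday is January 1, 2028.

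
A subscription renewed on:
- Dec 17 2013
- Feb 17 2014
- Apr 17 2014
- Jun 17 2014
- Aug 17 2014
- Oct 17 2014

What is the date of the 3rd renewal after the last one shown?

Apr 17 2015

The day-of-month is always 17 (62, 59, 61, 61, 61 days between events).
So this recurs on the 17th of every 2 months.
Next: December 2014 → Dec 17 2014.
February 2015: Feb 17 2015.
April 2015: Apr 17 2015.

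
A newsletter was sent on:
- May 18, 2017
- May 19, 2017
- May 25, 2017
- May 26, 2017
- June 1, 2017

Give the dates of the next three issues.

June 2, 2017; June 8, 2017; June 9, 2017

The gap pattern 1, 6, 1, 6 repeats every 2 events.
These are the Thursdays and Fridays of each week.
The following Friday is June 2, 2017.
Next Thursday: June 8, 2017.
Next Friday: June 9, 2017.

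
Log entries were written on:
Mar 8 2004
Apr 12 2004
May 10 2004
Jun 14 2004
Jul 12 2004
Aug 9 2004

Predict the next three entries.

These are Mondays at 28- or 35-day spacing (35, 28, 35, 28, 28).
The pattern: 2nd Monday of the month.
September 2004 — 2nd Monday is Sep 13 2004.
October 2004 — 2nd Monday is Oct 11 2004.
2nd Monday of November 2004: Nov 8 2004.

Sep 13 2004, Oct 11 2004, Nov 8 2004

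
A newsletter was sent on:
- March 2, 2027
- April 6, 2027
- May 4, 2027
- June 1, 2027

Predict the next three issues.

Gaps: 35, 28, 28 days — a mix of 28 and 35. Every date is a Tuesday.
Each is the 1st Tuesday of its month.
1st Tuesday of July 2027: July 6, 2027.
1st Tuesday of August 2027: August 3, 2027.
1st Tuesday of September 2027: September 7, 2027.

July 6, 2027; August 3, 2027; September 7, 2027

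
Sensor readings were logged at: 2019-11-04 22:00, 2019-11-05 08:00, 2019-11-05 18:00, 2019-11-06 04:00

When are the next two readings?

2019-11-06 14:00, 2019-11-07 00:00

The interval is a steady 10 hours (10, 10, 10).
2019-11-06 04:00 + 10 h = 2019-11-06 14:00.
2019-11-06 14:00 + 10 h = 2019-11-07 00:00.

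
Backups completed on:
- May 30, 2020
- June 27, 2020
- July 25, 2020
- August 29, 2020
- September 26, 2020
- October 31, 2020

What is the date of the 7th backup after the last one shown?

May 29, 2021

All Saturdays; the gaps (28, 28, 35, 28, 35) vary with month length.
This is the last Saturday of each month.
Last Saturday of November 2020: November 28, 2020.
December 2020 ends with Saturday December 26, 2020.
January 2021 ends with Saturday January 30, 2021.
February 2021 ends with Saturday February 27, 2021.
Last Saturday of March 2021: March 27, 2021.
Last Saturday of April 2021: April 24, 2021.
May 2021 ends with Saturday May 29, 2021.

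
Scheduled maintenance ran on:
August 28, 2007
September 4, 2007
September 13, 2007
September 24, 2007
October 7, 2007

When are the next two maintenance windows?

October 22, 2007; November 8, 2007

Intervals are 7, 9, 11, 13 days — an arithmetic progression with common difference 2.
Next gap: 15 days. October 7, 2007 + 15 days = October 22, 2007.
Next gap: 17 days. October 22, 2007 + 17 days = November 8, 2007.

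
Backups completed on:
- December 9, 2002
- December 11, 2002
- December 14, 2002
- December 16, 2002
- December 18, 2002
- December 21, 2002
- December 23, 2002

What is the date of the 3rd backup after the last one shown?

December 30, 2002

Gaps: 2, 3, 2, 2, 3, 2 days — not constant, but cyclic with period 3.
The events fall on every Monday, Wednesday and Saturday.
The following Wednesday is December 25, 2002.
Next Saturday: December 28, 2002.
Next Monday: December 30, 2002.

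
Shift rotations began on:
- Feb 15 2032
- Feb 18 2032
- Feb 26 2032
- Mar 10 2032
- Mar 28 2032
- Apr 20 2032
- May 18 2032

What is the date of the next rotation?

Jun 20 2032

Gaps: 3, 8, 13, 18, 23, 28 days — each gap is 5 larger than the previous one.
Next gap: 33 days. May 18 2032 + 33 days = Jun 20 2032.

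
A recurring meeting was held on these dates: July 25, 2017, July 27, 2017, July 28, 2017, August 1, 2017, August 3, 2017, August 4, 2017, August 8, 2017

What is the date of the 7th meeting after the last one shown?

August 24, 2017

Gaps: 2, 1, 4, 2, 1, 4 days — not constant, but cyclic with period 3.
The events fall on every Tuesday, Thursday and Friday.
The following Thursday is August 10, 2017.
The following Friday is August 11, 2017.
The following Tuesday is August 15, 2017.
The following Thursday is August 17, 2017.
Next Friday: August 18, 2017.
The following Tuesday is August 22, 2017.
Next Thursday: August 24, 2017.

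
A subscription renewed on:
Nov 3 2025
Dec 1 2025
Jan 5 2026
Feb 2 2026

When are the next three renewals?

Mar 2 2026, Apr 6 2026, May 4 2026

Gaps: 28, 35, 28 days — a mix of 28 and 35. Every date is a Monday.
Each is the 1st Monday of its month.
March 2026 — 1st Monday is Mar 2 2026.
April 2026 — 1st Monday is Apr 6 2026.
1st Monday of May 2026: May 4 2026.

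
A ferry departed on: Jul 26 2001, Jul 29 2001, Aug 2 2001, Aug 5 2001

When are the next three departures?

Aug 9 2001, Aug 12 2001, Aug 16 2001

Gaps: 3, 4, 3 days — not constant, but cyclic with period 2.
The events fall on every Thursday and Sunday.
Next Thursday: Aug 9 2001.
Next Sunday: Aug 12 2001.
Next Thursday: Aug 16 2001.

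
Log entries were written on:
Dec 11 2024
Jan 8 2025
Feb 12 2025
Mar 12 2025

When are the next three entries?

These are Wednesdays at 28- or 35-day spacing (28, 35, 28).
The pattern: 2nd Wednesday of the month.
2nd Wednesday of April 2025: Apr 9 2025.
May 2025 — 2nd Wednesday is May 14 2025.
June 2025 — 2nd Wednesday is Jun 11 2025.

Apr 9 2025, May 14 2025, Jun 11 2025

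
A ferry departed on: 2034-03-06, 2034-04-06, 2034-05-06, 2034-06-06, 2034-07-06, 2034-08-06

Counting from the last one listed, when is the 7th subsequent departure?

2035-03-06

Gaps: 31, 30, 31, 30, 31 days — not constant. Every event is on the 6th of the month.
Pattern: the 6th of each month.
Next: September 2034 → 2034-09-06.
October 2034: 2034-10-06.
November 2034: 2034-11-06.
Next: December 2034 → 2034-12-06.
January 2035: 2035-01-06.
Next: February 2035 → 2035-02-06.
Next: March 2035 → 2035-03-06.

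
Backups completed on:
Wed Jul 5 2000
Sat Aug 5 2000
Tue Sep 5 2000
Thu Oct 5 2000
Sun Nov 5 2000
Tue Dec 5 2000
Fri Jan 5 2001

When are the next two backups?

Each date is the 5th; the gaps (31, 31, 30, 31, 30, 31) track the month lengths.
The rule is the 5th of each month.
February 2001: Mon Feb 5 2001.
Next: March 2001 → Mon Mar 5 2001.

Mon Feb 5 2001, Mon Mar 5 2001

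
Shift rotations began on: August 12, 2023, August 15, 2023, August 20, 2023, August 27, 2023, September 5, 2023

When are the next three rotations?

The spacing grows by 2 each time: 3, 5, 7, 9 days.
Next gap: 11 days. September 5, 2023 + 11 days = September 16, 2023.
Next gap: 13 days. September 16, 2023 + 13 days = September 29, 2023.
Next gap: 15 days. September 29, 2023 + 15 days = October 14, 2023.

September 16, 2023; September 29, 2023; October 14, 2023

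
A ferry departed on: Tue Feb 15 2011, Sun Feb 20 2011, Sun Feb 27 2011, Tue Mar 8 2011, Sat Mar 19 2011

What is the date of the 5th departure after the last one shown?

Sun Jun 12 2011

Intervals are 5, 7, 9, 11 days — an arithmetic progression with common difference 2.
Next gap: 13 days. Sat Mar 19 2011 + 13 days = Fri Apr 1 2011.
Next gap: 15 days. Fri Apr 1 2011 + 15 days = Sat Apr 16 2011.
Next gap: 17 days. Sat Apr 16 2011 + 17 days = Tue May 3 2011.
Next gap: 19 days. Tue May 3 2011 + 19 days = Sun May 22 2011.
Next gap: 21 days. Sun May 22 2011 + 21 days = Sun Jun 12 2011.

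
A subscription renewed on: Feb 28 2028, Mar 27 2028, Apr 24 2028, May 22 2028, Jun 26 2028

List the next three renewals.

Jul 24 2028, Aug 28 2028, Sep 25 2028

These are Mondays at 28- or 35-day spacing (28, 28, 28, 35).
The pattern: 4th Monday of the month.
4th Monday of July 2028: Jul 24 2028.
4th Monday of August 2028: Aug 28 2028.
4th Monday of September 2028: Sep 25 2028.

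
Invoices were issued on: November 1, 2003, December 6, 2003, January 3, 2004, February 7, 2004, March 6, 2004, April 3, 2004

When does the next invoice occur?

May 1, 2004

All dates are Saturdays, 35, 28, 35, 28, 28 days apart.
Specifically, the 1st Saturday of each month.
1st Saturday of May 2004: May 1, 2004.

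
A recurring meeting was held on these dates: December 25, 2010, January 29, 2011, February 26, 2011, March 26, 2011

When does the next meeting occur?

These are Saturdays with 35, 28, 28-day gaps.
Each is the final Saturday of its month — January 29, 2011 is past the 28th, so '4th Saturday' doesn't fit.
April 2011 ends with Saturday April 30, 2011.

April 30, 2011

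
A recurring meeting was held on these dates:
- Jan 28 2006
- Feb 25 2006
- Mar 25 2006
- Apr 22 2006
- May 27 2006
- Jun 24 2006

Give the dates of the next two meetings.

All dates are Saturdays, 28, 28, 28, 35, 28 days apart.
Specifically, the 4th Saturday of each month.
4th Saturday of July 2006: Jul 22 2006.
4th Saturday of August 2006: Aug 26 2006.

Jul 22 2006, Aug 26 2006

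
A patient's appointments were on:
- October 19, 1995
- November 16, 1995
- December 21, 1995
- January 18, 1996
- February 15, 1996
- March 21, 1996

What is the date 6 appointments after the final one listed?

September 19, 1996

These are Thursdays at 28- or 35-day spacing (28, 35, 28, 28, 35).
The pattern: 3rd Thursday of the month.
April 1996 — 3rd Thursday is April 18, 1996.
3rd Thursday of May 1996: May 16, 1996.
3rd Thursday of June 1996: June 20, 1996.
July 1996 — 3rd Thursday is July 18, 1996.
3rd Thursday of August 1996: August 15, 1996.
3rd Thursday of September 1996: September 19, 1996.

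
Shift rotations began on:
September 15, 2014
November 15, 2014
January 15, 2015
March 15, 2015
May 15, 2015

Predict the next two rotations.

Gaps: 61, 61, 59, 61 days — not constant. Every event is on the 15th of the month.
Pattern: the 15th of every 2 months.
July 2015: July 15, 2015.
September 2015: September 15, 2015.

July 15, 2015; September 15, 2015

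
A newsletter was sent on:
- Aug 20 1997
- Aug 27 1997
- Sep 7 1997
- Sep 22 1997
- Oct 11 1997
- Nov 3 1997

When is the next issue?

Nov 30 1997

Gaps: 7, 11, 15, 19, 23 days — each gap is 4 larger than the previous one.
Next gap: 27 days. Nov 3 1997 + 27 days = Nov 30 1997.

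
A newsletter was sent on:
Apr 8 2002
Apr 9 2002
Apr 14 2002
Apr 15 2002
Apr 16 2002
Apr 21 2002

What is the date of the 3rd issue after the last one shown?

Every event lands on a Monday or Tuesday or Sunday (gaps cycle 1, 5, 1, 1, 5).
So the schedule is: every Monday, Tuesday and Sunday.
The following Monday is Apr 22 2002.
The following Tuesday is Apr 23 2002.
The following Sunday is Apr 28 2002.

Apr 28 2002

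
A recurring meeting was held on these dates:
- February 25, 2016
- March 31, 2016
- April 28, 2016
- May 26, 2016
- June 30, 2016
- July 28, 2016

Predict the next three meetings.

All Thursdays; the gaps (35, 28, 28, 35, 28) vary with month length.
This is the last Thursday of each month.
Last Thursday of August 2016: August 25, 2016.
September 2016 ends with Thursday September 29, 2016.
Last Thursday of October 2016: October 27, 2016.

August 25, 2016; September 29, 2016; October 27, 2016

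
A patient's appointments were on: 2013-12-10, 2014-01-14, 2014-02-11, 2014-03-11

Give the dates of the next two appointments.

2014-04-08, 2014-05-13

Gaps: 35, 28, 28 days — a mix of 28 and 35. Every date is a Tuesday.
Each is the 2nd Tuesday of its month.
April 2014 — 2nd Tuesday is 2014-04-08.
May 2014 — 2nd Tuesday is 2014-05-13.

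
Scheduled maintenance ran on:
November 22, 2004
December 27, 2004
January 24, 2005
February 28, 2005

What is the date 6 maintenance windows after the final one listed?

August 22, 2005

Gaps: 35, 28, 35 days — a mix of 28 and 35. Every date is a Monday.
Each is the 4th Monday of its month.
4th Monday of March 2005: March 28, 2005.
4th Monday of April 2005: April 25, 2005.
4th Monday of May 2005: May 23, 2005.
4th Monday of June 2005: June 27, 2005.
4th Monday of July 2005: July 25, 2005.
4th Monday of August 2005: August 22, 2005.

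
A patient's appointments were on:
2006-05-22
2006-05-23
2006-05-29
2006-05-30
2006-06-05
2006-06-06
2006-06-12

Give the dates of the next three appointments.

Every event lands on a Monday or Tuesday (gaps cycle 1, 6, 1, 6, 1, 6).
So the schedule is: every Monday and Tuesday.
Next Tuesday: 2006-06-13.
The following Monday is 2006-06-19.
The following Tuesday is 2006-06-20.

2006-06-13, 2006-06-19, 2006-06-20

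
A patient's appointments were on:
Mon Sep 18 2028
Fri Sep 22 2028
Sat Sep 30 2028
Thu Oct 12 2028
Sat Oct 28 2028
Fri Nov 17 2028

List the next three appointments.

Mon Dec 11 2028, Mon Jan 8 2029, Fri Feb 9 2029

Gaps: 4, 8, 12, 16, 20 days — each gap is 4 larger than the previous one.
Next gap: 24 days. Fri Nov 17 2028 + 24 days = Mon Dec 11 2028.
Next gap: 28 days. Mon Dec 11 2028 + 28 days = Mon Jan 8 2029.
Next gap: 32 days. Mon Jan 8 2029 + 32 days = Fri Feb 9 2029.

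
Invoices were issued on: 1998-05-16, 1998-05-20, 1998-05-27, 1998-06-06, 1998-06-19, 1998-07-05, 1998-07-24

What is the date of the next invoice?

Gaps: 4, 7, 10, 13, 16, 19 days — each gap is 3 larger than the previous one.
Next gap: 22 days. 1998-07-24 + 22 days = 1998-08-15.

1998-08-15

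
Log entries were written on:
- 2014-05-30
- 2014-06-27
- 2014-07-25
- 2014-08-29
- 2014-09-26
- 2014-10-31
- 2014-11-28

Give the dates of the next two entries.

2014-12-26, 2015-01-30

These are Fridays with 28, 28, 35, 28, 35, 28-day gaps.
Each is the final Friday of its month — 2014-05-30 is past the 28th, so '4th Friday' doesn't fit.
December 2014 ends with Friday 2014-12-26.
Last Friday of January 2015: 2015-01-30.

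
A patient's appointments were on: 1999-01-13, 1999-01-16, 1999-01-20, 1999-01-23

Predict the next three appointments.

Gaps: 3, 4, 3 days — not constant, but cyclic with period 2.
The events fall on every Wednesday and Saturday.
Next Wednesday: 1999-01-27.
The following Saturday is 1999-01-30.
The following Wednesday is 1999-02-03.

1999-01-27, 1999-01-30, 1999-02-03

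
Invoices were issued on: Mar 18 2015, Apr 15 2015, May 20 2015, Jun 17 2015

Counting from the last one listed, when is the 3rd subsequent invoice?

Sep 16 2015

Gaps: 28, 35, 28 days — a mix of 28 and 35. Every date is a Wednesday.
Each is the 3rd Wednesday of its month.
3rd Wednesday of July 2015: Jul 15 2015.
August 2015 — 3rd Wednesday is Aug 19 2015.
3rd Wednesday of September 2015: Sep 16 2015.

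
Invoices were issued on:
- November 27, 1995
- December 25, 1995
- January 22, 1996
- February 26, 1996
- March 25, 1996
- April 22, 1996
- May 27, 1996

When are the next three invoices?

June 24, 1996; July 22, 1996; August 26, 1996

All dates are Mondays, 28, 28, 35, 28, 28, 35 days apart.
Specifically, the 4th Monday of each month.
June 1996 — 4th Monday is June 24, 1996.
4th Monday of July 1996: July 22, 1996.
4th Monday of August 1996: August 26, 1996.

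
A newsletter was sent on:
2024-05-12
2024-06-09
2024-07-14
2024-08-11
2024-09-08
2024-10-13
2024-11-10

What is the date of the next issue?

All dates are Sundays, 28, 35, 28, 28, 35, 28 days apart.
Specifically, the 2nd Sunday of each month.
2nd Sunday of December 2024: 2024-12-08.

2024-12-08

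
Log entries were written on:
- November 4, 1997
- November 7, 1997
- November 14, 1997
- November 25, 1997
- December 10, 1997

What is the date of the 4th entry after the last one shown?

March 20, 1998

The spacing grows by 4 each time: 3, 7, 11, 15 days.
Next gap: 19 days. December 10, 1997 + 19 days = December 29, 1997.
Next gap: 23 days. December 29, 1997 + 23 days = January 21, 1998.
Next gap: 27 days. January 21, 1998 + 27 days = February 17, 1998.
Next gap: 31 days. February 17, 1998 + 31 days = March 20, 1998.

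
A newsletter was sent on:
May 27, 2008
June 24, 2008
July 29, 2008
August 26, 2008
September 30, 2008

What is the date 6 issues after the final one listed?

March 31, 2009

Every date is a Tuesday; gaps 28, 35, 28, 35 days.
Each is the last Tuesday of its month (at least one falls on the 29th or later, ruling out '4th Tuesday').
Last Tuesday of October 2008: October 28, 2008.
Last Tuesday of November 2008: November 25, 2008.
Last Tuesday of December 2008: December 30, 2008.
January 2009 ends with Tuesday January 27, 2009.
Last Tuesday of February 2009: February 24, 2009.
March 2009 ends with Tuesday March 31, 2009.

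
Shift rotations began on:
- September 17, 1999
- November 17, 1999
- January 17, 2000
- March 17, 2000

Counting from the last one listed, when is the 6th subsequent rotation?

The day-of-month is always 17 (61, 61, 60 days between events).
So this recurs on the 17th of every 2 months.
May 2000: May 17, 2000.
July 2000: July 17, 2000.
September 2000: September 17, 2000.
November 2000: November 17, 2000.
January 2001: January 17, 2001.
March 2001: March 17, 2001.

March 17, 2001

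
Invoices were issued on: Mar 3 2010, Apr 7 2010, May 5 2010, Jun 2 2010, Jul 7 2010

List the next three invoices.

Aug 4 2010, Sep 1 2010, Oct 6 2010

These are Wednesdays at 28- or 35-day spacing (35, 28, 28, 35).
The pattern: 1st Wednesday of the month.
1st Wednesday of August 2010: Aug 4 2010.
1st Wednesday of September 2010: Sep 1 2010.
October 2010 — 1st Wednesday is Oct 6 2010.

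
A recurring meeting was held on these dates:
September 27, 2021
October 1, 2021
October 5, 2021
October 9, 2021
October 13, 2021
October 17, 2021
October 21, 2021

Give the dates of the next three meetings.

The spacing is 4, 4, 4, 4, 4, 4 days — always 4 days.
October 21, 2021 + 4 days = October 25, 2021.
October 25, 2021 + 4 days = October 29, 2021.
October 29, 2021 + 4 days = November 2, 2021.

October 25, 2021; October 29, 2021; November 2, 2021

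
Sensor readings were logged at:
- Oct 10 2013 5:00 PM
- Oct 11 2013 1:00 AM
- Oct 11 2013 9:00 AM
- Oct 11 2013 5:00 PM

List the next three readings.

The interval is a steady 8 hours (8, 8, 8).
Oct 11 2013 5:00 PM + 8 h = Oct 12 2013 1:00 AM.
Oct 12 2013 1:00 AM + 8 h = Oct 12 2013 9:00 AM.
Oct 12 2013 9:00 AM + 8 h = Oct 12 2013 5:00 PM.

Oct 12 2013 1:00 AM, Oct 12 2013 9:00 AM, Oct 12 2013 5:00 PM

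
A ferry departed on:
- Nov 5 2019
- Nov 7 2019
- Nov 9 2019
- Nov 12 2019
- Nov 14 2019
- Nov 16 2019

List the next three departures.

Nov 19 2019, Nov 21 2019, Nov 23 2019

Every event lands on a Tuesday or Thursday or Saturday (gaps cycle 2, 2, 3, 2, 2).
So the schedule is: every Tuesday, Thursday and Saturday.
Next Tuesday: Nov 19 2019.
Next Thursday: Nov 21 2019.
Next Saturday: Nov 23 2019.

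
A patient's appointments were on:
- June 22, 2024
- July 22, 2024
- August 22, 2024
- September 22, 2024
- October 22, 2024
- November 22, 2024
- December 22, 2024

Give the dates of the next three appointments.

January 22, 2025; February 22, 2025; March 22, 2025

Each date is the 22nd; the gaps (30, 31, 31, 30, 31, 30) track the month lengths.
The rule is the 22nd of each month.
January 2025: January 22, 2025.
Next: February 2025 → February 22, 2025.
March 2025: March 22, 2025.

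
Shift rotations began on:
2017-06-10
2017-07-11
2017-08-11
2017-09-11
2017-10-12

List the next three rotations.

2017-11-12, 2017-12-13, 2018-01-13

Every event comes 31 days after the last (31, 31, 31, 31).
2017-10-12 + 31 days = 2017-11-12.
2017-11-12 + 31 days = 2017-12-13.
2017-12-13 + 31 days = 2018-01-13.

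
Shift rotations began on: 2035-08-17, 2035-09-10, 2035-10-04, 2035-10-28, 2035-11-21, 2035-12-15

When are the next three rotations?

The spacing is 24, 24, 24, 24, 24 days — always 24 days.
2035-12-15 + 24 days = 2036-01-08.
2036-01-08 + 24 days = 2036-02-01.
2036-02-01 + 24 days = 2036-02-25.

2036-01-08, 2036-02-01, 2036-02-25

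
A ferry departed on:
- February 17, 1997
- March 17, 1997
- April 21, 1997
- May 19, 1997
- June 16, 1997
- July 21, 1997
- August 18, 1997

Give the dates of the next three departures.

These are Mondays at 28- or 35-day spacing (28, 35, 28, 28, 35, 28).
The pattern: 3rd Monday of the month.
3rd Monday of September 1997: September 15, 1997.
October 1997 — 3rd Monday is October 20, 1997.
November 1997 — 3rd Monday is November 17, 1997.

September 15, 1997; October 20, 1997; November 17, 1997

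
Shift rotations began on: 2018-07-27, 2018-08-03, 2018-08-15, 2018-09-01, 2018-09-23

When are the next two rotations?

2018-10-20, 2018-11-21

Intervals are 7, 12, 17, 22 days — an arithmetic progression with common difference 5.
Next gap: 27 days. 2018-09-23 + 27 days = 2018-10-20.
Next gap: 32 days. 2018-10-20 + 32 days = 2018-11-21.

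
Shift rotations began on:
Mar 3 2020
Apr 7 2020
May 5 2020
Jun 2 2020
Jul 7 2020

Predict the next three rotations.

Aug 4 2020, Sep 1 2020, Oct 6 2020

Gaps: 35, 28, 28, 35 days — a mix of 28 and 35. Every date is a Tuesday.
Each is the 1st Tuesday of its month.
August 2020 — 1st Tuesday is Aug 4 2020.
1st Tuesday of September 2020: Sep 1 2020.
October 2020 — 1st Tuesday is Oct 6 2020.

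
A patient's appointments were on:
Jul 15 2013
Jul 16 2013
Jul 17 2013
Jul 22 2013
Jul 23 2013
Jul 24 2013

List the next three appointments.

Jul 29 2013, Jul 30 2013, Jul 31 2013

The gap pattern 1, 1, 5, 1, 1 repeats every 3 events.
These are the Mondays, Tuesdays and Wednesdays of each week.
Next Monday: Jul 29 2013.
Next Tuesday: Jul 30 2013.
Next Wednesday: Jul 31 2013.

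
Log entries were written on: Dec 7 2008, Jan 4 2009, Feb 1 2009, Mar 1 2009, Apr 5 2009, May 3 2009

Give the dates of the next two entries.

Gaps: 28, 28, 28, 35, 28 days — a mix of 28 and 35. Every date is a Sunday.
Each is the 1st Sunday of its month.
1st Sunday of June 2009: Jun 7 2009.
1st Sunday of July 2009: Jul 5 2009.

Jun 7 2009, Jul 5 2009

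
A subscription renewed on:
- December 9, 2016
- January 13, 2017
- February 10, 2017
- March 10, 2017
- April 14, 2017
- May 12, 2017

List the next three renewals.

All dates are Fridays, 35, 28, 28, 35, 28 days apart.
Specifically, the 2nd Friday of each month.
June 2017 — 2nd Friday is June 9, 2017.
July 2017 — 2nd Friday is July 14, 2017.
August 2017 — 2nd Friday is August 11, 2017.

June 9, 2017; July 14, 2017; August 11, 2017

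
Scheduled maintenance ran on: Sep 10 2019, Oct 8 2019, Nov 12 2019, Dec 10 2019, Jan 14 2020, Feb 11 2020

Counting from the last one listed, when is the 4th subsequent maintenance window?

Jun 9 2020

All dates are Tuesdays, 28, 35, 28, 35, 28 days apart.
Specifically, the 2nd Tuesday of each month.
March 2020 — 2nd Tuesday is Mar 10 2020.
April 2020 — 2nd Tuesday is Apr 14 2020.
2nd Tuesday of May 2020: May 12 2020.
2nd Tuesday of June 2020: Jun 9 2020.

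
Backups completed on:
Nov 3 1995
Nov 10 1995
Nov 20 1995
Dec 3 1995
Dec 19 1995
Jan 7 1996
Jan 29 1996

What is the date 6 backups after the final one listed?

Aug 11 1996

Intervals are 7, 10, 13, 16, 19, 22 days — an arithmetic progression with common difference 3.
Next gap: 25 days. Jan 29 1996 + 25 days = Feb 23 1996.
Next gap: 28 days. Feb 23 1996 + 28 days = Mar 22 1996.
Next gap: 31 days. Mar 22 1996 + 31 days = Apr 22 1996.
Next gap: 34 days. Apr 22 1996 + 34 days = May 26 1996.
Next gap: 37 days. May 26 1996 + 37 days = Jul 2 1996.
Next gap: 40 days. Jul 2 1996 + 40 days = Aug 11 1996.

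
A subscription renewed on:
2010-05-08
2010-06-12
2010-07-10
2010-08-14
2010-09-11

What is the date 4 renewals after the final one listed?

2011-01-08

Gaps: 35, 28, 35, 28 days — a mix of 28 and 35. Every date is a Saturday.
Each is the 2nd Saturday of its month.
October 2010 — 2nd Saturday is 2010-10-09.
2nd Saturday of November 2010: 2010-11-13.
December 2010 — 2nd Saturday is 2010-12-11.
2nd Saturday of January 2011: 2011-01-08.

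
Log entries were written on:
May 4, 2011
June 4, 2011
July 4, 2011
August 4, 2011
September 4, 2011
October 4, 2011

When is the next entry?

November 4, 2011

Gaps: 31, 30, 31, 31, 30 days — not constant. Every event is on the 4th of the month.
Pattern: the 4th of each month.
November 2011: November 4, 2011.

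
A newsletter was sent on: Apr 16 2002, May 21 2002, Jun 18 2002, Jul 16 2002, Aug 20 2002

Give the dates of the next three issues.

These are Tuesdays at 28- or 35-day spacing (35, 28, 28, 35).
The pattern: 3rd Tuesday of the month.
September 2002 — 3rd Tuesday is Sep 17 2002.
October 2002 — 3rd Tuesday is Oct 15 2002.
3rd Tuesday of November 2002: Nov 19 2002.

Sep 17 2002, Oct 15 2002, Nov 19 2002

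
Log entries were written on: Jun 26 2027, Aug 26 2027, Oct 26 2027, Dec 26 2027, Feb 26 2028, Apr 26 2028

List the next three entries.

Each date is the 26th; the gaps (61, 61, 61, 62, 60) track the month lengths.
The rule is the 26th of every 2 months.
Next: June 2028 → Jun 26 2028.
Next: August 2028 → Aug 26 2028.
October 2028: Oct 26 2028.

Jun 26 2028, Aug 26 2028, Oct 26 2028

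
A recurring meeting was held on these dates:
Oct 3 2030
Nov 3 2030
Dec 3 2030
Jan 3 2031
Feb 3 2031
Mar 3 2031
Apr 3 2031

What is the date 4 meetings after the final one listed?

The day-of-month is always 3 (31, 30, 31, 31, 28, 31 days between events).
So this recurs on the 3rd of each month.
Next: May 2031 → May 3 2031.
June 2031: Jun 3 2031.
Next: July 2031 → Jul 3 2031.
Next: August 2031 → Aug 3 2031.

Aug 3 2031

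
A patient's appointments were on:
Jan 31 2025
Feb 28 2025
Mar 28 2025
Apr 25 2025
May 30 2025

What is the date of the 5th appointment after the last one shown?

Oct 31 2025

All Fridays; the gaps (28, 28, 28, 35) vary with month length.
This is the last Friday of each month.
Last Friday of June 2025: Jun 27 2025.
July 2025 ends with Friday Jul 25 2025.
Last Friday of August 2025: Aug 29 2025.
Last Friday of September 2025: Sep 26 2025.
October 2025 ends with Friday Oct 31 2025.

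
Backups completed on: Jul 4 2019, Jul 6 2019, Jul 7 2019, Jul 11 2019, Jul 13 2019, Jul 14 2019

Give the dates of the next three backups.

Jul 18 2019, Jul 20 2019, Jul 21 2019

Gaps: 2, 1, 4, 2, 1 days — not constant, but cyclic with period 3.
The events fall on every Thursday, Saturday and Sunday.
Next Thursday: Jul 18 2019.
The following Saturday is Jul 20 2019.
The following Sunday is Jul 21 2019.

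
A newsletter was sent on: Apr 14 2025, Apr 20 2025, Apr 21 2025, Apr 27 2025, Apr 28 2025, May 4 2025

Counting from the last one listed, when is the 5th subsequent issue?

Gaps: 6, 1, 6, 1, 6 days — not constant, but cyclic with period 2.
The events fall on every Monday and Sunday.
The following Monday is May 5 2025.
Next Sunday: May 11 2025.
The following Monday is May 12 2025.
The following Sunday is May 18 2025.
Next Monday: May 19 2025.

May 19 2025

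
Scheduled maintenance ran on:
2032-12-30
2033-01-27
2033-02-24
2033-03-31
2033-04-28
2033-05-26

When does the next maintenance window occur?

All Thursdays; the gaps (28, 28, 35, 28, 28) vary with month length.
This is the last Thursday of each month.
Last Thursday of June 2033: 2033-06-30.

2033-06-30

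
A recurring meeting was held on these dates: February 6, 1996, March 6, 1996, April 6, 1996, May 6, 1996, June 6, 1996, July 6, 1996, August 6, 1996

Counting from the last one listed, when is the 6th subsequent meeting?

February 6, 1997

Each date is the 6th; the gaps (29, 31, 30, 31, 30, 31) track the month lengths.
The rule is the 6th of each month.
Next: September 1996 → September 6, 1996.
Next: October 1996 → October 6, 1996.
Next: November 1996 → November 6, 1996.
December 1996: December 6, 1996.
January 1997: January 6, 1997.
Next: February 1997 → February 6, 1997.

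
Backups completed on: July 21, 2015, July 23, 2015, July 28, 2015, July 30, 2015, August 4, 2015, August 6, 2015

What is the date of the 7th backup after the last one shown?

Every event lands on a Tuesday or Thursday (gaps cycle 2, 5, 2, 5, 2).
So the schedule is: every Tuesday and Thursday.
Next Tuesday: August 11, 2015.
The following Thursday is August 13, 2015.
The following Tuesday is August 18, 2015.
Next Thursday: August 20, 2015.
The following Tuesday is August 25, 2015.
The following Thursday is August 27, 2015.
Next Tuesday: September 1, 2015.

September 1, 2015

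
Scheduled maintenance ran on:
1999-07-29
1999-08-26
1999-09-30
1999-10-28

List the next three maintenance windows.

All Thursdays; the gaps (28, 35, 28) vary with month length.
This is the last Thursday of each month.
Last Thursday of November 1999: 1999-11-25.
December 1999 ends with Thursday 1999-12-30.
January 2000 ends with Thursday 2000-01-27.

1999-11-25, 1999-12-30, 2000-01-27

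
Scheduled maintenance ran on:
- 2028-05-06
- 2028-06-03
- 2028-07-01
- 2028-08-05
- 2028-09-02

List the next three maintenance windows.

Gaps: 28, 28, 35, 28 days — a mix of 28 and 35. Every date is a Saturday.
Each is the 1st Saturday of its month.
October 2028 — 1st Saturday is 2028-10-07.
November 2028 — 1st Saturday is 2028-11-04.
December 2028 — 1st Saturday is 2028-12-02.

2028-10-07, 2028-11-04, 2028-12-02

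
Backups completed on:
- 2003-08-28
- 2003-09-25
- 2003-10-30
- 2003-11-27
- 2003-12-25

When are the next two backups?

2004-01-29, 2004-02-26

All Thursdays; the gaps (28, 35, 28, 28) vary with month length.
This is the last Thursday of each month.
January 2004 ends with Thursday 2004-01-29.
February 2004 ends with Thursday 2004-02-26.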